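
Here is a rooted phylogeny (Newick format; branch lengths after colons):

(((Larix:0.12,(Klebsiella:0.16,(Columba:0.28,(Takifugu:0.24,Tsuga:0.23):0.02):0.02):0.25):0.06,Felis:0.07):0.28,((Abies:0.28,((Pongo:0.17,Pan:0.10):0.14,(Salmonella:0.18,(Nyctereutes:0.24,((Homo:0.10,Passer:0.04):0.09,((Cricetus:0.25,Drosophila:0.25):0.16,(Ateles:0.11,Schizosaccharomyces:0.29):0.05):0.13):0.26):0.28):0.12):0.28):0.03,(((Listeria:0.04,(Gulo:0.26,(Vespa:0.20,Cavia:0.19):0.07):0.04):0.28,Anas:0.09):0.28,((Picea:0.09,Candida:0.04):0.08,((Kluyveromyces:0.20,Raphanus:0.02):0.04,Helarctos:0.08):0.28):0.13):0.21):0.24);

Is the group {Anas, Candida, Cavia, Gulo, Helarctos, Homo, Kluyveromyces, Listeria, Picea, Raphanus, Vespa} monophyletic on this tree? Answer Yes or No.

The MRCA of the listed taxa subtends ((Abies,((Pongo,Pan),(Salmonella,(Nyctereutes,((Homo,Passer),((Cricetus,Drosophila),(Ateles,Schizosaccharomyces))))))),(((Listeria,(Gulo,(Vespa,Cavia))),Anas),((Picea,Candida),((Kluyveromyces,Raphanus),Helarctos)))).
That clade also contains Abies, Ateles, Cricetus, Drosophila, Nyctereutes, Pan, Passer, Pongo, Salmonella, Schizosaccharomyces, which are not in the proposed group, so the group is not monophyletic.

No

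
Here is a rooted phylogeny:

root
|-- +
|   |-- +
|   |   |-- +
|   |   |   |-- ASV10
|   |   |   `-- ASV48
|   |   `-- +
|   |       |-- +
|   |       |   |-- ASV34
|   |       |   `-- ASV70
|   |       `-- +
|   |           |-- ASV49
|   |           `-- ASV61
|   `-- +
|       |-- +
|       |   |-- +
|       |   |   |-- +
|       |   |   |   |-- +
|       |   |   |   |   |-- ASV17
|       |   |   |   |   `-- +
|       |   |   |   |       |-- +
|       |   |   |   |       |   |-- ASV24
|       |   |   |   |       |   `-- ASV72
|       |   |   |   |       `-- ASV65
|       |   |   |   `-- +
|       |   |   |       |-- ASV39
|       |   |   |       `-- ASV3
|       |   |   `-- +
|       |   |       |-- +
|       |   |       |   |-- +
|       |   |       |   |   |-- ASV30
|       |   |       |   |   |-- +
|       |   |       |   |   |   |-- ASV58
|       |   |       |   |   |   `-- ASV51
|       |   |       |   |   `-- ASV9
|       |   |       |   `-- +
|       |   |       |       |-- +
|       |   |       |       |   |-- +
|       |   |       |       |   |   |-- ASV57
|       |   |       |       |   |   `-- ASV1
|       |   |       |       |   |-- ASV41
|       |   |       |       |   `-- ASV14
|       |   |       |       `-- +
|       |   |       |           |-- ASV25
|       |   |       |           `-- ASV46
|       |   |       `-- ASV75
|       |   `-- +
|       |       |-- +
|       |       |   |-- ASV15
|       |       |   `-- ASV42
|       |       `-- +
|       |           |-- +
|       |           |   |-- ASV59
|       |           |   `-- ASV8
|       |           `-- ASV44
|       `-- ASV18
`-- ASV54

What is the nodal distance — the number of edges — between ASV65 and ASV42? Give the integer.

The MRCA of ASV65 and ASV42 is the node subtending ((((ASV17,((ASV24,ASV72),ASV65)),(ASV39,ASV3)),(((ASV30,(ASV58,ASV51),ASV9),(((ASV57,ASV1),ASV41,ASV14),(ASV25,ASV46))),ASV75)),((ASV15,ASV42),((ASV59,ASV8),ASV44))).
From ASV65 up to that node: 5 branches. From ASV42 up to the same node: 3 branches. Total: 5 + 3 = 8.

8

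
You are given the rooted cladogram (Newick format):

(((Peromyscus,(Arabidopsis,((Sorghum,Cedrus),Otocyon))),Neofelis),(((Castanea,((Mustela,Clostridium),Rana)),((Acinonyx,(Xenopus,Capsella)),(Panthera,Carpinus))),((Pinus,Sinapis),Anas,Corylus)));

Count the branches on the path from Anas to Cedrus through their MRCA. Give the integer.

9

The MRCA of Anas and Cedrus is the root of the tree.
From Anas up to that node: 3 branches. From Cedrus up to the same node: 6 branches. Total: 3 + 6 = 9.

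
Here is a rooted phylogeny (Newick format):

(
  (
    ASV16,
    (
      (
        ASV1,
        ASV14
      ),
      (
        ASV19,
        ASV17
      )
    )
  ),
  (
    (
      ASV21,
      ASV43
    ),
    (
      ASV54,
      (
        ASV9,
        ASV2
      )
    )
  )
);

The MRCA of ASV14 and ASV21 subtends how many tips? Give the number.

10

The MRCA of ASV14 and ASV21 is the root, so the clade is the entire tree.
That clade contains 10 terminal taxa: ASV1, ASV14, ASV16, ASV17, ASV19, ASV2, ASV21, ASV43, ASV54, ASV9.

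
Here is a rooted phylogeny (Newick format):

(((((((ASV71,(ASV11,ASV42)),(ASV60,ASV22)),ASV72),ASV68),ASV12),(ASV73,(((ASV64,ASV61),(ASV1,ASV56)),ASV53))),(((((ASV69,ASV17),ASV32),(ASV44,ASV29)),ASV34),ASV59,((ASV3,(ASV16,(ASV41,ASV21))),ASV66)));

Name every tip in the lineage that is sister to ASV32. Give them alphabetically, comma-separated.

ASV32 attaches to the tree at the node subtending ((ASV69,ASV17),ASV32).
The other lineage descending from that same node — the sister group — is (ASV69,ASV17); its 2 tips in alphabetical order are the answer.

ASV17, ASV69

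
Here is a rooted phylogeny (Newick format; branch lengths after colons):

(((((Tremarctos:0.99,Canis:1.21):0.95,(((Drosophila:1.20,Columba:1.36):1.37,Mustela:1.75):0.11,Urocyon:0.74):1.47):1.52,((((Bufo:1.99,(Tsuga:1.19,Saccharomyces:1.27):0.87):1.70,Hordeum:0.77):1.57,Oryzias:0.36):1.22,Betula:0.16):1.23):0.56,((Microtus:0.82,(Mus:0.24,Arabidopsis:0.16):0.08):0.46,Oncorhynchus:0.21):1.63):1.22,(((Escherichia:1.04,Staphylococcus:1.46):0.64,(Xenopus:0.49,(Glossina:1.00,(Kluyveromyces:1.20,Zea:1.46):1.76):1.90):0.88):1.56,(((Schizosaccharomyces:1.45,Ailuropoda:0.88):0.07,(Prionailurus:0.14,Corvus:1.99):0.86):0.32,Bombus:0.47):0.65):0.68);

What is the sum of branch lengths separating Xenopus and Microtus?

7.74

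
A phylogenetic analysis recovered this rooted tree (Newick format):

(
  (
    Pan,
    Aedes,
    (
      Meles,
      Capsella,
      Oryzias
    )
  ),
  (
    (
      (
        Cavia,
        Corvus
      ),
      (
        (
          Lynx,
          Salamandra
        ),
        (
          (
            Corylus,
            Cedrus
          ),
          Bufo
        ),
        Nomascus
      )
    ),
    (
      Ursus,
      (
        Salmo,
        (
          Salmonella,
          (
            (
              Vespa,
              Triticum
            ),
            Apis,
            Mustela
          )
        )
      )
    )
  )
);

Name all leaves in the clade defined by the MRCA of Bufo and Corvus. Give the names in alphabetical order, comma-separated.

Tracing Bufo: it sits inside ((Corylus,Cedrus),Bufo).
Tracing Corvus: it sits inside (Cavia,Corvus).
The smallest clade enclosing both is ((Cavia,Corvus),((Lynx,Salamandra),((Corylus,Cedrus),Bufo),Nomascus)); the answer is its 8 terminal taxa in alphabetical order.

Bufo, Cavia, Cedrus, Corvus, Corylus, Lynx, Nomascus, Salamandra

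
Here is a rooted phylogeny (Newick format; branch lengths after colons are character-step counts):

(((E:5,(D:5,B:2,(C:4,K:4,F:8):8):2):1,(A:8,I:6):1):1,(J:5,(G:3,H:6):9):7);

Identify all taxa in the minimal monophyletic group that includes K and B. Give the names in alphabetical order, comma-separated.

Tracing K: it sits inside (C,K,F).
Tracing B: it sits inside (D,B,(C,K,F)).
The smallest clade enclosing both is (D,B,(C,K,F)); the answer is its 5 terminal taxa in alphabetical order.

B, C, D, F, K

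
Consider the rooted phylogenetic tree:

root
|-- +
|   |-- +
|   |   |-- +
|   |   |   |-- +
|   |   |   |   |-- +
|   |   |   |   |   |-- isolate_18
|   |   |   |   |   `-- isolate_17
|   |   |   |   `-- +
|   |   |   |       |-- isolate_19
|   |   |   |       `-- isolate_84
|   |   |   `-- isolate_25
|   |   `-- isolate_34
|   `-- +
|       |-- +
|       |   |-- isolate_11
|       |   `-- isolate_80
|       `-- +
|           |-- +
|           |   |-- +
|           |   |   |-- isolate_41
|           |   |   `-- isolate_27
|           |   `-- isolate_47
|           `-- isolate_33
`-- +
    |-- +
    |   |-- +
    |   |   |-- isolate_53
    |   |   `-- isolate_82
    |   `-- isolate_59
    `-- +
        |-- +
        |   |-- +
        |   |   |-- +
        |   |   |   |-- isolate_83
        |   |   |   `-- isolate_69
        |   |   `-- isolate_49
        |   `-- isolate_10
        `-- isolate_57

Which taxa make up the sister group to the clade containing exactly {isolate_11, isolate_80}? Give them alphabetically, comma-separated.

The clade containing exactly {isolate_11, isolate_80} attaches to the tree at the node subtending ((isolate_11,isolate_80),(((isolate_41,isolate_27),isolate_47),isolate_33)).
The other lineage descending from that same node — the sister group — is (((isolate_41,isolate_27),isolate_47),isolate_33); its 4 tips in alphabetical order are the answer.

isolate_27, isolate_33, isolate_41, isolate_47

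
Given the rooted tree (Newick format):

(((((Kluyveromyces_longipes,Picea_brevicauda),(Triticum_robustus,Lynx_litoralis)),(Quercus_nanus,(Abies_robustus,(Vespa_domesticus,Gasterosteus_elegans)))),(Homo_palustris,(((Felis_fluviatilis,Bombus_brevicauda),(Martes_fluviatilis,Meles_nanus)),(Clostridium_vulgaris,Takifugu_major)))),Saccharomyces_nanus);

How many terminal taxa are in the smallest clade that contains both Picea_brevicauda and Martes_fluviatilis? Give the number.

15

The MRCA of Picea_brevicauda and Martes_fluviatilis is the node subtending ((((Kluyveromyces_longipes,Picea_brevicauda),(Triticum_robustus,Lynx_litoralis)),(Quercus_nanus,(Abies_robustus,(Vespa_domesticus,Gasterosteus_elegans)))),(Homo_palustris,(((Felis_fluviatilis,Bombus_brevicauda),(Martes_fluviatilis,Meles_nanus)),(Clostridium_vulgaris,Takifugu_major)))).
That clade contains 15 terminal taxa: Abies_robustus, Bombus_brevicauda, Clostridium_vulgaris, Felis_fluviatilis, Gasterosteus_elegans, Homo_palustris, Kluyveromyces_longipes, Lynx_litoralis, Martes_fluviatilis, Meles_nanus, Picea_brevicauda, Quercus_nanus, Takifugu_major, Triticum_robustus, Vespa_domesticus.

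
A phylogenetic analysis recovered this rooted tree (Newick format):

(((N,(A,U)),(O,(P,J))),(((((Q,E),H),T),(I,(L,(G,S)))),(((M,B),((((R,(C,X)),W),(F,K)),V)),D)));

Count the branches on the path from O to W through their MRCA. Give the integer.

The MRCA of O and W is the root of the tree.
From O up to that node: 3 branches. From W up to the same node: 7 branches. Total: 3 + 7 = 10.

10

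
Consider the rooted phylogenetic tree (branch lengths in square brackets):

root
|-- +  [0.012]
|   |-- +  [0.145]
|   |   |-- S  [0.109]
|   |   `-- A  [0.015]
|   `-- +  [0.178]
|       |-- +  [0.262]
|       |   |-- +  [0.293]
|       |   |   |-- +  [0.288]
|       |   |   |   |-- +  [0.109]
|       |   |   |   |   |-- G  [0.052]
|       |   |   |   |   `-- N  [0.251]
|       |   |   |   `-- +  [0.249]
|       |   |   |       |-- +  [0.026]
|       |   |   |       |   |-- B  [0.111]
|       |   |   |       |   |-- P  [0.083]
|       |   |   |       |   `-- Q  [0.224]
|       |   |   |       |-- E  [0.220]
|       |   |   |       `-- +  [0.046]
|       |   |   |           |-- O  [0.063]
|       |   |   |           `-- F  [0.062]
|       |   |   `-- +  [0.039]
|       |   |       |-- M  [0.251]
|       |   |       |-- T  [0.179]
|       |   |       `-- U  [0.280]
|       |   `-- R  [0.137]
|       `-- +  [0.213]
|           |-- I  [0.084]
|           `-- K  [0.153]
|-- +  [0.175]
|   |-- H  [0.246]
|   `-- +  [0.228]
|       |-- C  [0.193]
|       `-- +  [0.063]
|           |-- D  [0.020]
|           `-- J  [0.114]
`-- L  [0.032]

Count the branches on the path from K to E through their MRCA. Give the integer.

7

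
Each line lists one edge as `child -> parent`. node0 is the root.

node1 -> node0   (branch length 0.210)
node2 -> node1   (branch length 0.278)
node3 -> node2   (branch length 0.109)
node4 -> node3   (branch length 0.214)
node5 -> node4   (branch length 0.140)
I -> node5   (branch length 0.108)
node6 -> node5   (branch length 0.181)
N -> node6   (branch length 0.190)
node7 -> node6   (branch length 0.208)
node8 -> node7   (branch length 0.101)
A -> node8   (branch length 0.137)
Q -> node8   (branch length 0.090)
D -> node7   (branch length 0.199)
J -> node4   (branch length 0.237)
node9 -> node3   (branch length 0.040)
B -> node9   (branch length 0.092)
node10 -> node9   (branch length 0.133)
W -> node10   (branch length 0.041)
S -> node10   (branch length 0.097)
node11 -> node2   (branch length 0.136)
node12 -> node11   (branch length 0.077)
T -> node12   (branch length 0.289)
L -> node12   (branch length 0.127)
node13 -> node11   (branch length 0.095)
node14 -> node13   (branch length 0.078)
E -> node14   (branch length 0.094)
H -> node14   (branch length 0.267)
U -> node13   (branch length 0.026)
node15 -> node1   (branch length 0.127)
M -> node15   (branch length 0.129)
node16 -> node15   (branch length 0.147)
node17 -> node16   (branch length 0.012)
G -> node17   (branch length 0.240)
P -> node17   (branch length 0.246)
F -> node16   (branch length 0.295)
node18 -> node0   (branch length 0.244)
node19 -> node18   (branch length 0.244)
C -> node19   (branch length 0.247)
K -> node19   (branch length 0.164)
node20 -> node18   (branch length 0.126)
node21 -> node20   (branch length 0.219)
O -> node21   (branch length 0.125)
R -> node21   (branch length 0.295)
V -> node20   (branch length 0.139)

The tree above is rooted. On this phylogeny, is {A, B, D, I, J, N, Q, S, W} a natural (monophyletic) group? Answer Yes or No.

The most recent common ancestor of these taxa subtends (((I,(N,((A,Q),D))),J),(B,(W,S))).
That clade has exactly 9 tips — every listed taxon and nothing else — so the group is monophyletic.

Yes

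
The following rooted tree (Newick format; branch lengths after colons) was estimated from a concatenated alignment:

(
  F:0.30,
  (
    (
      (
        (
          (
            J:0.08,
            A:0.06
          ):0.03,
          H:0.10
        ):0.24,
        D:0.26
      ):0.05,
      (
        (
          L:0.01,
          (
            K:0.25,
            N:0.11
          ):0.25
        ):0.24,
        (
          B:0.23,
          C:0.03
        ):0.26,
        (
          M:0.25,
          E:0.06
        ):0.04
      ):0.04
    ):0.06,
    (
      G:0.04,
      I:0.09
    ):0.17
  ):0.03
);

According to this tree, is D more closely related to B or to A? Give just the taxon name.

A

The MRCA of D and A subtends (((J,A),H),D) (4 taxa).
The MRCA of D and B subtends ((((J,A),H),D),((L,(K,N)),(B,C),(M,E))) (11 taxa).
The first is nested inside the second, so D shares a more recent common ancestor with A.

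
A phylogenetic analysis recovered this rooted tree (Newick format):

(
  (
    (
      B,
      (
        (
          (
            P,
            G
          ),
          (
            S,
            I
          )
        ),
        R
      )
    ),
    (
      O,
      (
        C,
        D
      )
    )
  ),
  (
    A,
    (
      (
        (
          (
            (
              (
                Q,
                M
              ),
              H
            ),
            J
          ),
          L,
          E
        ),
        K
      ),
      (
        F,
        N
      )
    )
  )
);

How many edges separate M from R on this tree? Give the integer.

The MRCA of M and R is the root of the tree.
From M up to that node: 8 branches. From R up to the same node: 4 branches. Total: 8 + 4 = 12.

12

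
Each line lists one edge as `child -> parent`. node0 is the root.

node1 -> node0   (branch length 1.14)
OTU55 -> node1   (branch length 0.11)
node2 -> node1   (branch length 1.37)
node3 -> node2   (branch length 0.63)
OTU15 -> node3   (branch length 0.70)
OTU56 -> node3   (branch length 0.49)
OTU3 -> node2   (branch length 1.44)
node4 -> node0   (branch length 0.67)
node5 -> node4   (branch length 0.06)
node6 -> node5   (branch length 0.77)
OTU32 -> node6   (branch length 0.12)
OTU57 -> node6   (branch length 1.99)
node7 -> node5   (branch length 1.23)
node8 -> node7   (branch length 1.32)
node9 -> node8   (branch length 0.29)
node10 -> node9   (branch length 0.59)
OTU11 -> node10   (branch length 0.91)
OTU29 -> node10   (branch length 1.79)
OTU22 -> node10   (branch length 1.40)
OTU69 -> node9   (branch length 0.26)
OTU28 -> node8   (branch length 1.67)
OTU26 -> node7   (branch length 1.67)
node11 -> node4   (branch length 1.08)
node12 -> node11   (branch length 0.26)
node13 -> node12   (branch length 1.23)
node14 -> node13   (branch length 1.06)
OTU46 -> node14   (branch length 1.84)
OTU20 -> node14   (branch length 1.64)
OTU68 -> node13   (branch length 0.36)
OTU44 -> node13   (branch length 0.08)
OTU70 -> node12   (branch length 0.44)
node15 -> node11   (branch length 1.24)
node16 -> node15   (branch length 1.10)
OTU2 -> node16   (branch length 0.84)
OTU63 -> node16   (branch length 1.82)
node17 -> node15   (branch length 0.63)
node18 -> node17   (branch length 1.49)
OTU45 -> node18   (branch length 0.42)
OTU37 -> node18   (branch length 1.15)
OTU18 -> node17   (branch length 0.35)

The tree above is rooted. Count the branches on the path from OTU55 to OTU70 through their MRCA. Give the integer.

The MRCA of OTU55 and OTU70 is the root of the tree.
From OTU55 up to that node: 2 branches. From OTU70 up to the same node: 4 branches. Total: 2 + 4 = 6.

6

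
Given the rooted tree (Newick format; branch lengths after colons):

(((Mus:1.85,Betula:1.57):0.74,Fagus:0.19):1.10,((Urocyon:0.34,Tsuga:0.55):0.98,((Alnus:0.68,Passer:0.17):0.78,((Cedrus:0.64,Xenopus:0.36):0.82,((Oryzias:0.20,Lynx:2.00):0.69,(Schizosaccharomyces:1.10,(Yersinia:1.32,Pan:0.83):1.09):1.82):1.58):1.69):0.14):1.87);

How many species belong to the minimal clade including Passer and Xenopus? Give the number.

The MRCA of Passer and Xenopus is the node subtending ((Alnus,Passer),((Cedrus,Xenopus),((Oryzias,Lynx),(Schizosaccharomyces,(Yersinia,Pan))))).
That clade contains 9 terminal taxa: Alnus, Cedrus, Lynx, Oryzias, Pan, Passer, Schizosaccharomyces, Xenopus, Yersinia.

9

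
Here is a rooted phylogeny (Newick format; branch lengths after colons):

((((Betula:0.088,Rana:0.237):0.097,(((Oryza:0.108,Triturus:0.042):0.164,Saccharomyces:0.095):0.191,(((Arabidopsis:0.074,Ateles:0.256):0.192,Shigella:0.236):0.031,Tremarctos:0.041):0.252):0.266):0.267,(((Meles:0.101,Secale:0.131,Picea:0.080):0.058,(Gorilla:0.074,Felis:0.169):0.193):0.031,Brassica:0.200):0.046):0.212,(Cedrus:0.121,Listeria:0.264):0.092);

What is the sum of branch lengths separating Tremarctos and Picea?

1.041

The path runs Tremarctos → … → MRCA → … → Picea; the MRCA is the node subtending (((Betula,Rana),(((Oryza,Triturus),Saccharomyces),(((Arabidopsis,Ateles),Shigella),Tremarctos))),(((Meles,Secale,Picea),(Gorilla,Felis)),Brassica)).
Branch lengths along that path: 0.041 + 0.252 + 0.266 + 0.267 + 0.046 + 0.031 + 0.058 + 0.080 = 1.041.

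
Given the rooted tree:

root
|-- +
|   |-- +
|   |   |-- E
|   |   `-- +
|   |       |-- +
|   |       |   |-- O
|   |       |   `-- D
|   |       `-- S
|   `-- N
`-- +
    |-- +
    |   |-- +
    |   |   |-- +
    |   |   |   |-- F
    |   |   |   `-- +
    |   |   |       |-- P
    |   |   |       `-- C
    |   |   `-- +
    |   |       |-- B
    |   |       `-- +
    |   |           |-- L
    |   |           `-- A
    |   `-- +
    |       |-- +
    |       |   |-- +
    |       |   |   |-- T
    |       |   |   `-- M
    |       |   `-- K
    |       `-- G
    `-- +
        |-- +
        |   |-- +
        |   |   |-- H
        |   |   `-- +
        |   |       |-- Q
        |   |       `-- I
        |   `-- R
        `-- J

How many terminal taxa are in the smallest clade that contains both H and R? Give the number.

The MRCA of H and R is the node subtending ((H,(Q,I)),R).
That clade contains 4 terminal taxa: H, I, Q, R.

4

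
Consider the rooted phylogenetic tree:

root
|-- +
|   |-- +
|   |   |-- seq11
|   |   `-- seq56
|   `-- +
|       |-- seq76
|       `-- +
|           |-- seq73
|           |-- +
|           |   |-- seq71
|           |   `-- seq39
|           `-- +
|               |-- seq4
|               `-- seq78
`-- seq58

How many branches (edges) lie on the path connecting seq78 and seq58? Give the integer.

The MRCA of seq78 and seq58 is the root of the tree.
From seq78 up to that node: 5 branches. From seq58 up to the same node: 1 branch. Total: 5 + 1 = 6.

6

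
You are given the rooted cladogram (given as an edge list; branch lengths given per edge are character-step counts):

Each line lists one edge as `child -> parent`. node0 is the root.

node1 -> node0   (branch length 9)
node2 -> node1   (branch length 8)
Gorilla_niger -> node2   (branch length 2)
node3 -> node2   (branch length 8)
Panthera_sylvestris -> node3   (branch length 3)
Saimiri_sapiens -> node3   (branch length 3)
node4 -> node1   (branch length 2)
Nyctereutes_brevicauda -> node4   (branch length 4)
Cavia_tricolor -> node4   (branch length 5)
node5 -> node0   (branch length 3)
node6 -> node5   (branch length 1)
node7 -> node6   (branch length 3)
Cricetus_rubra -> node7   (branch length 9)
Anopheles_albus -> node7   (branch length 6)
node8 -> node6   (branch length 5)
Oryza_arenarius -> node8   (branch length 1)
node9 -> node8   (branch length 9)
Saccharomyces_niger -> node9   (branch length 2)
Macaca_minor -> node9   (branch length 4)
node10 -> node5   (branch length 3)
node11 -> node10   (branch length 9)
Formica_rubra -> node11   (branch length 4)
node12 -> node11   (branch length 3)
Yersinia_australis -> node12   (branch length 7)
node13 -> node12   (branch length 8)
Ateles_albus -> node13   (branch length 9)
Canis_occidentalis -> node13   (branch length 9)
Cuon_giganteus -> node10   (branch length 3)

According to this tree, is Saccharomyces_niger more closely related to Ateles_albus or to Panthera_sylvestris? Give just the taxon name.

Ateles_albus

The MRCA of Saccharomyces_niger and Ateles_albus subtends (((Cricetus_rubra,Anopheles_albus),(Oryza_arenarius,(Saccharomyces_niger,Macaca_minor))),((Formica_rubra,(Yersinia_australis,(Ateles_albus,Canis_occidentalis))),Cuon_giganteus)) (10 taxa).
The MRCA of Saccharomyces_niger and Panthera_sylvestris is the root, subtending the entire tree (15 taxa).
The first is nested inside the second, so Saccharomyces_niger shares a more recent common ancestor with Ateles_albus.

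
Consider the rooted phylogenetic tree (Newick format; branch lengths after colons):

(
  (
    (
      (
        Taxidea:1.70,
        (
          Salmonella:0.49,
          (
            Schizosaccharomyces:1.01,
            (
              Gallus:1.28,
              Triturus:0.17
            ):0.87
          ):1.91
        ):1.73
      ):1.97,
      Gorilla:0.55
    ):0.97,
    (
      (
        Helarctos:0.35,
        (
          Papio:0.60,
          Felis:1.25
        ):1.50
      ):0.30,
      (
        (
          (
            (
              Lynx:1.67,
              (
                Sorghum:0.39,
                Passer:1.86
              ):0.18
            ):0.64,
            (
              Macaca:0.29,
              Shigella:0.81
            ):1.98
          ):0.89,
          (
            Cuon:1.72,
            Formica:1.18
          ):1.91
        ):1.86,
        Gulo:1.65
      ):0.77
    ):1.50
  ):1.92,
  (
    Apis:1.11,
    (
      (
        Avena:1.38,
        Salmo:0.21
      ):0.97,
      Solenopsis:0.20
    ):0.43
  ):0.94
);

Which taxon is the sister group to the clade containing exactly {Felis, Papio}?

The clade containing exactly {Felis, Papio} attaches to the tree at the node subtending (Helarctos,(Papio,Felis)).
The other lineage descending from that same node — the sister group — is the single tip Helarctos.

Helarctos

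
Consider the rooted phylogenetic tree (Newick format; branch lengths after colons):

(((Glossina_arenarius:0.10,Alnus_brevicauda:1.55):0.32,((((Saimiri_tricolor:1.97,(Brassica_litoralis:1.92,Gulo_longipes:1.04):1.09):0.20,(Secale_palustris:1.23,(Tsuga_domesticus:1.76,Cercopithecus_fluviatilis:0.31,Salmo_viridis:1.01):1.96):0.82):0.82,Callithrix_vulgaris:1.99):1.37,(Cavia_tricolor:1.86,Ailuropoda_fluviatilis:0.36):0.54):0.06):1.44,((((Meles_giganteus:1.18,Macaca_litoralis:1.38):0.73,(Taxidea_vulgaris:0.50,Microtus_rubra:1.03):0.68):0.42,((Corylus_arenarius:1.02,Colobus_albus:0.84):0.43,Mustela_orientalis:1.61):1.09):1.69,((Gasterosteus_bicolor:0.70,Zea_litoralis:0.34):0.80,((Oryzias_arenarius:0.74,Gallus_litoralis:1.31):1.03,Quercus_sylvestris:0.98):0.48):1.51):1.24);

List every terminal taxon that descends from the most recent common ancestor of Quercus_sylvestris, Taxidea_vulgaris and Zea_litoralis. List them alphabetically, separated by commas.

Colobus_albus, Corylus_arenarius, Gallus_litoralis, Gasterosteus_bicolor, Macaca_litoralis, Meles_giganteus, Microtus_rubra, Mustela_orientalis, Oryzias_arenarius, Quercus_sylvestris, Taxidea_vulgaris, Zea_litoralis

Tracing Quercus_sylvestris: it sits inside ((Oryzias_arenarius,Gallus_litoralis),Quercus_sylvestris).
Tracing Taxidea_vulgaris: it sits inside (Taxidea_vulgaris,Microtus_rubra).
Tracing Zea_litoralis: it sits inside (Gasterosteus_bicolor,Zea_litoralis).
The smallest clade enclosing all 3 is ((((Meles_giganteus,Macaca_litoralis),(Taxidea_vulgaris,Microtus_rubra)),((Corylus_arenarius,Colobus_albus),Mustela_orientalis)),((Gasterosteus_bicolor,Zea_litoralis),((Oryzias_arenarius,Gallus_litoralis),Quercus_sylvestris))); the answer is its 12 terminal taxa in alphabetical order.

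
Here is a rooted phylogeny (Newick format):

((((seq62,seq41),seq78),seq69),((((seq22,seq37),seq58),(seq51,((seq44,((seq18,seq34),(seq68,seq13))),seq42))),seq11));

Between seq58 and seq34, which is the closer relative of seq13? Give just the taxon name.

The MRCA of seq13 and seq34 subtends ((seq18,seq34),(seq68,seq13)) (4 taxa).
The MRCA of seq13 and seq58 subtends (((seq22,seq37),seq58),(seq51,((seq44,((seq18,seq34),(seq68,seq13))),seq42))) (10 taxa).
The first is nested inside the second, so seq13 shares a more recent common ancestor with seq34.

seq34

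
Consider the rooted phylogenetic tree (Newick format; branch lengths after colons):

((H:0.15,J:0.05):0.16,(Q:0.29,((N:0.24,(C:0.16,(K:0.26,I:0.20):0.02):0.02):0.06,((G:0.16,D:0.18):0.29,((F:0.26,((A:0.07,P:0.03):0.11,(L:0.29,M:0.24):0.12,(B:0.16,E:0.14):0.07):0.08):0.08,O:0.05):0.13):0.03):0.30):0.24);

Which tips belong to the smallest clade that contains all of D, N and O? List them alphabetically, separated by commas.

Tracing D: it sits inside (G,D).
Tracing N: it sits inside (N,(C,(K,I))).
Tracing O: it sits inside ((F,((A,P),(L,M),(B,E))),O).
The smallest clade enclosing all 3 is ((N,(C,(K,I))),((G,D),((F,((A,P),(L,M),(B,E))),O))); the answer is its 14 terminal taxa in alphabetical order.

A, B, C, D, E, F, G, I, K, L, M, N, O, P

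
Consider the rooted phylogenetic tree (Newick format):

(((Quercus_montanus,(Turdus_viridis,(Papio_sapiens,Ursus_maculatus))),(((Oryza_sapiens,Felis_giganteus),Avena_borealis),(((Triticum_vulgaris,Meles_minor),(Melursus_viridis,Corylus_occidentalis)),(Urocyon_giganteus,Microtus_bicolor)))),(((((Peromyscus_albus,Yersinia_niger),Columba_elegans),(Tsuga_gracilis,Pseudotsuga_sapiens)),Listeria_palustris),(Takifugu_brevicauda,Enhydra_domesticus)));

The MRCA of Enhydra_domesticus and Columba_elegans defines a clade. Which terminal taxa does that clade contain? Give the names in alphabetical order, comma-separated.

Tracing Enhydra_domesticus: it sits inside (Takifugu_brevicauda,Enhydra_domesticus).
Tracing Columba_elegans: it sits inside ((Peromyscus_albus,Yersinia_niger),Columba_elegans).
The smallest clade enclosing both is (((((Peromyscus_albus,Yersinia_niger),Columba_elegans),(Tsuga_gracilis,Pseudotsuga_sapiens)),Listeria_palustris),(Takifugu_brevicauda,Enhydra_domesticus)); the answer is its 8 terminal taxa in alphabetical order.

Columba_elegans, Enhydra_domesticus, Listeria_palustris, Peromyscus_albus, Pseudotsuga_sapiens, Takifugu_brevicauda, Tsuga_gracilis, Yersinia_niger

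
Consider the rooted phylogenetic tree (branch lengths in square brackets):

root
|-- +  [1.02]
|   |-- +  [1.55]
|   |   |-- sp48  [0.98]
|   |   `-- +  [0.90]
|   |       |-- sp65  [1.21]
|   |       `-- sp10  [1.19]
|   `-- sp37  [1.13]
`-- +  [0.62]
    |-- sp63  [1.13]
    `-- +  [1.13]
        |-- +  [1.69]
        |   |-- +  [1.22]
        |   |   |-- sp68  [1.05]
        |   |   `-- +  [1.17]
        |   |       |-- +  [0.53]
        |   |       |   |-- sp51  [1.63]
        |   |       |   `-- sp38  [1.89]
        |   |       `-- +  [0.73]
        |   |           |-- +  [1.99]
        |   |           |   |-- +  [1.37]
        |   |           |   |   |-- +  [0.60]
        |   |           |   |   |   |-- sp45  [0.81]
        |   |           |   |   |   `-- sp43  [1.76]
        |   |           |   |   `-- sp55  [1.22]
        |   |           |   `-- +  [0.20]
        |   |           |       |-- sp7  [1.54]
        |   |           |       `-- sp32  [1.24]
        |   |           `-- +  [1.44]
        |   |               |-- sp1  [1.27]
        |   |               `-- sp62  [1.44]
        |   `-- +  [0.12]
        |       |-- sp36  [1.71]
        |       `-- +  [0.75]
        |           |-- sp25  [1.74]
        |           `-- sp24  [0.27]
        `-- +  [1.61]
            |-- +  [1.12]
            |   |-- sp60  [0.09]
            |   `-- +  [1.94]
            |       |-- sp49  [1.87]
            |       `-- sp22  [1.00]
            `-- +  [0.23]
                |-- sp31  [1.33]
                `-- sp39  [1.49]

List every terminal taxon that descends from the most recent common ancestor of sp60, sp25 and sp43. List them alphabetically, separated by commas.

sp1, sp22, sp24, sp25, sp31, sp32, sp36, sp38, sp39, sp43, sp45, sp49, sp51, sp55, sp60, sp62, sp68, sp7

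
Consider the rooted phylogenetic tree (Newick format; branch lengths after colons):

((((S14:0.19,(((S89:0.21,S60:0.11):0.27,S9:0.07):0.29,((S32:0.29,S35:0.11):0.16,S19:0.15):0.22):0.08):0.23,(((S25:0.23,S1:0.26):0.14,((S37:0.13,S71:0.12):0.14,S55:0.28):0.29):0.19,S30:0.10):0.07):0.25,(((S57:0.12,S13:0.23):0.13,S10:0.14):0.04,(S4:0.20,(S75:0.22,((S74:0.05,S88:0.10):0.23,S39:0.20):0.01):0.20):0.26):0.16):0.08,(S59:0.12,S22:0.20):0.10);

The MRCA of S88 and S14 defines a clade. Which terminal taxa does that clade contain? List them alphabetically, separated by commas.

S1, S10, S13, S14, S19, S25, S30, S32, S35, S37, S39, S4, S55, S57, S60, S71, S74, S75, S88, S89, S9

Tracing S88: it sits inside (S74,S88).
Tracing S14: it sits inside (S14,(((S89,S60),S9),((S32,S35),S19))).
The smallest clade enclosing both is (((S14,(((S89,S60),S9),((S32,S35),S19))),(((S25,S1),((S37,S71),S55)),S30)),(((S57,S13),S10),(S4,(S75,((S74,S88),S39))))); the answer is its 21 terminal taxa in alphabetical order.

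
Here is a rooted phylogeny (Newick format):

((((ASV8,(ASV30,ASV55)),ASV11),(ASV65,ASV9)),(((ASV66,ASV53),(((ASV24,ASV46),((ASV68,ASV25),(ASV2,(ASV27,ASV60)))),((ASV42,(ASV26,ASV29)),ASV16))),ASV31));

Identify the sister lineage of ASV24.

ASV46

ASV24 attaches to the tree at the node subtending (ASV24,ASV46).
The other lineage descending from that same node — the sister group — is the single tip ASV46.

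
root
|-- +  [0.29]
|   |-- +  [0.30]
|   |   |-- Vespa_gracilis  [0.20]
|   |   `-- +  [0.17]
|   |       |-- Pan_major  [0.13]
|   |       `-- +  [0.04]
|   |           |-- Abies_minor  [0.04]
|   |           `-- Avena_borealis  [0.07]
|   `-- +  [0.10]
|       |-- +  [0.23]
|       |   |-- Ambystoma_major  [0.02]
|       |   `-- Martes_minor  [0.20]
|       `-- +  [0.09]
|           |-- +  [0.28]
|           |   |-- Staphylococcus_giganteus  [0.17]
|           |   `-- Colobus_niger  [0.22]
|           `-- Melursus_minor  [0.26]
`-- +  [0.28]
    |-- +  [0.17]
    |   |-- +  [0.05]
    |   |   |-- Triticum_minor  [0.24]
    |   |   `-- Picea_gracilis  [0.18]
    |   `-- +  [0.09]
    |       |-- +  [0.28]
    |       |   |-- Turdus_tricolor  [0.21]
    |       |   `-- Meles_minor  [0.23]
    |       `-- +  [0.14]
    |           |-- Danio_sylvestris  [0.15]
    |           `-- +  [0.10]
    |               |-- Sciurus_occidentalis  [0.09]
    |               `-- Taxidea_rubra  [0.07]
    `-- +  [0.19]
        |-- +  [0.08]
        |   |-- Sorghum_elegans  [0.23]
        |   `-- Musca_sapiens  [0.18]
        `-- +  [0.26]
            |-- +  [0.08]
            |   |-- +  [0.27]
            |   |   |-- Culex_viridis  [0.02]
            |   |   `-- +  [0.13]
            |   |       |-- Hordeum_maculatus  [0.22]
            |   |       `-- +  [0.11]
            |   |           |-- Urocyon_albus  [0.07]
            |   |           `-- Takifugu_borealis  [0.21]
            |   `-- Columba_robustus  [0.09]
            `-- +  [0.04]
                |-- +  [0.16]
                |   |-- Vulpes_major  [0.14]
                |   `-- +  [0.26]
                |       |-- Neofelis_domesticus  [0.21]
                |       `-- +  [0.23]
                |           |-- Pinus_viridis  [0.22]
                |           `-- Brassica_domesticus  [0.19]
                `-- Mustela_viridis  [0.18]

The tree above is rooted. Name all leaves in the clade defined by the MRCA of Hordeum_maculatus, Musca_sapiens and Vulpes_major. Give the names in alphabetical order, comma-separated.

Brassica_domesticus, Columba_robustus, Culex_viridis, Hordeum_maculatus, Musca_sapiens, Mustela_viridis, Neofelis_domesticus, Pinus_viridis, Sorghum_elegans, Takifugu_borealis, Urocyon_albus, Vulpes_major

Tracing Hordeum_maculatus: it sits inside (Hordeum_maculatus,(Urocyon_albus,Takifugu_borealis)).
Tracing Musca_sapiens: it sits inside (Sorghum_elegans,Musca_sapiens).
Tracing Vulpes_major: it sits inside (Vulpes_major,(Neofelis_domesticus,(Pinus_viridis,Brassica_domesticus))).
The smallest clade enclosing all 3 is ((Sorghum_elegans,Musca_sapiens),(((Culex_viridis,(Hordeum_maculatus,(Urocyon_albus,Takifugu_borealis))),Columba_robustus),((Vulpes_major,(Neofelis_domesticus,(Pinus_viridis,Brassica_domesticus))),Mustela_viridis))); the answer is its 12 terminal taxa in alphabetical order.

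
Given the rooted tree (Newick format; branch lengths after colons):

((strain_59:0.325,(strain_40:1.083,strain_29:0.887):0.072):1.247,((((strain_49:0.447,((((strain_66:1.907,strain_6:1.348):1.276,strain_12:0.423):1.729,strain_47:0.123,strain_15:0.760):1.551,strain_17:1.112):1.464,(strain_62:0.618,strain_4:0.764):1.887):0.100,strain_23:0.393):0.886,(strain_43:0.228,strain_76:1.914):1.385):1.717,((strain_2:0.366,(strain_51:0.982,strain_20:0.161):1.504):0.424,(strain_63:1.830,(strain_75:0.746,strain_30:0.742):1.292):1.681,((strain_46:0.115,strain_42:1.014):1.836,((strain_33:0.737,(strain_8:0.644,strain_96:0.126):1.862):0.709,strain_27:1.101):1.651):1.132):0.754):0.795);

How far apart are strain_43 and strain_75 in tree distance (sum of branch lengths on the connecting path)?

7.803

The path runs strain_43 → … → MRCA → … → strain_75; the MRCA is the node subtending ((((strain_49,((((strain_66,strain_6),strain_12),strain_47,strain_15),strain_17),(strain_62,strain_4)),strain_23),(strain_43,strain_76)),((strain_2,(strain_51,strain_20)),(strain_63,(strain_75,strain_30)),((strain_46,strain_42),((strain_33,(strain_8,strain_96)),strain_27)))).
Branch lengths along that path: 0.228 + 1.385 + 1.717 + 0.754 + 1.681 + 1.292 + 0.746 = 7.803.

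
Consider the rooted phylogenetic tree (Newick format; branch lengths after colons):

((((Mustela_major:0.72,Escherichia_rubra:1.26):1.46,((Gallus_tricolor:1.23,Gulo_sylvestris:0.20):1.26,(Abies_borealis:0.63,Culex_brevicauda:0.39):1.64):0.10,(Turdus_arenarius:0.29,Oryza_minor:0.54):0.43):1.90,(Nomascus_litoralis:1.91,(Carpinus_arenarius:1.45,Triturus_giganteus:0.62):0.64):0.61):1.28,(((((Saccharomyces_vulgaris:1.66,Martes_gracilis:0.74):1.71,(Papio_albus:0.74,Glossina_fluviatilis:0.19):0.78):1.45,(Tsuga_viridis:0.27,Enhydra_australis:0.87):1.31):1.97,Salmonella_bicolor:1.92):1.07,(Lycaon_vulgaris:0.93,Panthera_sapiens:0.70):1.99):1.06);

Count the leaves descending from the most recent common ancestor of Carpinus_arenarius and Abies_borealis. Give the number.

11

The MRCA of Carpinus_arenarius and Abies_borealis is the node subtending (((Mustela_major,Escherichia_rubra),((Gallus_tricolor,Gulo_sylvestris),(Abies_borealis,Culex_brevicauda)),(Turdus_arenarius,Oryza_minor)),(Nomascus_litoralis,(Carpinus_arenarius,Triturus_giganteus))).
That clade contains 11 terminal taxa: Abies_borealis, Carpinus_arenarius, Culex_brevicauda, Escherichia_rubra, Gallus_tricolor, Gulo_sylvestris, Mustela_major, Nomascus_litoralis, Oryza_minor, Triturus_giganteus, Turdus_arenarius.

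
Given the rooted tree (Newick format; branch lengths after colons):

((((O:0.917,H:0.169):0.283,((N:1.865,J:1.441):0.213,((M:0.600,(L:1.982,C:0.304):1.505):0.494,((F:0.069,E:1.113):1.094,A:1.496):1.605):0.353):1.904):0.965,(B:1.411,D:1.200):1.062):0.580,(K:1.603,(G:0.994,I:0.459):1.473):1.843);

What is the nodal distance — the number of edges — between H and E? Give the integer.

7

The MRCA of H and E is the node subtending ((O,H),((N,J),((M,(L,C)),((F,E),A)))).
From H up to that node: 2 branches. From E up to the same node: 5 branches. Total: 2 + 5 = 7.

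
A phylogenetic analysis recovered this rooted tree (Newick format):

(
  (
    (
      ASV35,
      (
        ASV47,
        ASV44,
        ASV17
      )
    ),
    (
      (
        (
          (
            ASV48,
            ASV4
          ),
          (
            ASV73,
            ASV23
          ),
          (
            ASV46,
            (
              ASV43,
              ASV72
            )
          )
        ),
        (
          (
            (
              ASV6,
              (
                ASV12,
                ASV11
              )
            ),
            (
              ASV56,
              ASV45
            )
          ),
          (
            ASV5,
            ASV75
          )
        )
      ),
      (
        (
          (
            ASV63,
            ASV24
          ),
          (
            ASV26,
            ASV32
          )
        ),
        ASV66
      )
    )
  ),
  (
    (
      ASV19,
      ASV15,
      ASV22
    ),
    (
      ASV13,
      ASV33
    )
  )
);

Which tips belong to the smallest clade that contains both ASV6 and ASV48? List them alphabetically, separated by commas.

ASV11, ASV12, ASV23, ASV4, ASV43, ASV45, ASV46, ASV48, ASV5, ASV56, ASV6, ASV72, ASV73, ASV75

Tracing ASV6: it sits inside (ASV6,(ASV12,ASV11)).
Tracing ASV48: it sits inside (ASV48,ASV4).
The smallest clade enclosing both is (((ASV48,ASV4),(ASV73,ASV23),(ASV46,(ASV43,ASV72))),(((ASV6,(ASV12,ASV11)),(ASV56,ASV45)),(ASV5,ASV75))); the answer is its 14 terminal taxa in alphabetical order.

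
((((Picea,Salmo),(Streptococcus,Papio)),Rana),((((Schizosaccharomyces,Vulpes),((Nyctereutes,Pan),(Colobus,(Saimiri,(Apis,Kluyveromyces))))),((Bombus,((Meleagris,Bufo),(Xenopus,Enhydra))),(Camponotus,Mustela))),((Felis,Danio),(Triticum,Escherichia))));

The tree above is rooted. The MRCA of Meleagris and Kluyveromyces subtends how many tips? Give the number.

15

The MRCA of Meleagris and Kluyveromyces is the node subtending (((Schizosaccharomyces,Vulpes),((Nyctereutes,Pan),(Colobus,(Saimiri,(Apis,Kluyveromyces))))),((Bombus,((Meleagris,Bufo),(Xenopus,Enhydra))),(Camponotus,Mustela))).
That clade contains 15 terminal taxa: Apis, Bombus, Bufo, Camponotus, Colobus, Enhydra, Kluyveromyces, Meleagris, Mustela, Nyctereutes, Pan, Saimiri, Schizosaccharomyces, Vulpes, Xenopus.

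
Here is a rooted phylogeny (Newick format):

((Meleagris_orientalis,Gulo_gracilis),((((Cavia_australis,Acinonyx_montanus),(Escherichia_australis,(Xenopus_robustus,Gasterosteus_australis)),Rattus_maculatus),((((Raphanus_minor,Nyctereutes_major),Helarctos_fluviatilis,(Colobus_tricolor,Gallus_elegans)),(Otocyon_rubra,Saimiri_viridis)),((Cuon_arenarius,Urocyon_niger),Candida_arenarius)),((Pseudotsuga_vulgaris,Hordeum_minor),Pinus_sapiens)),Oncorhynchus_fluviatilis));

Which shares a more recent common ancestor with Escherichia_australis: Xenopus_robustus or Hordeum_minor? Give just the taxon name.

Xenopus_robustus

The MRCA of Escherichia_australis and Xenopus_robustus subtends (Escherichia_australis,(Xenopus_robustus,Gasterosteus_australis)) (3 taxa).
The MRCA of Escherichia_australis and Hordeum_minor subtends (((Cavia_australis,Acinonyx_montanus),(Escherichia_australis,(Xenopus_robustus,Gasterosteus_australis)),Rattus_maculatus),((((Raphanus_minor,Nyctereutes_major),Helarctos_fluviatilis,(Colobus_tricolor,Gallus_elegans)),(Otocyon_rubra,Saimiri_viridis)),((Cuon_arenarius,Urocyon_niger),Candida_arenarius)),((Pseudotsuga_vulgaris,Hordeum_minor),Pinus_sapiens)) (19 taxa).
The first is nested inside the second, so Escherichia_australis shares a more recent common ancestor with Xenopus_robustus.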